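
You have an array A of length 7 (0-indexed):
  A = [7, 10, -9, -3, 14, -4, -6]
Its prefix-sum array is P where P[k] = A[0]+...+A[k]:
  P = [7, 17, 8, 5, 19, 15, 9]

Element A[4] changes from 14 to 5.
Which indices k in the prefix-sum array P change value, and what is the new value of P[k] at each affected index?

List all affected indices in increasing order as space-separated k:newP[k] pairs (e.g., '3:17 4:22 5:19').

Answer: 4:10 5:6 6:0

Derivation:
P[k] = A[0] + ... + A[k]
P[k] includes A[4] iff k >= 4
Affected indices: 4, 5, ..., 6; delta = -9
  P[4]: 19 + -9 = 10
  P[5]: 15 + -9 = 6
  P[6]: 9 + -9 = 0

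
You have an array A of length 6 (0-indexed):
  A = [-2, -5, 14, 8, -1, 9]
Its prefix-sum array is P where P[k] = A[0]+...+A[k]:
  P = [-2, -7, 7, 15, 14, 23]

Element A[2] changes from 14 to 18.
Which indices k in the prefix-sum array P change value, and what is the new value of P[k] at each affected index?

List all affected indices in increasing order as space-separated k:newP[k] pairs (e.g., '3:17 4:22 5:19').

P[k] = A[0] + ... + A[k]
P[k] includes A[2] iff k >= 2
Affected indices: 2, 3, ..., 5; delta = 4
  P[2]: 7 + 4 = 11
  P[3]: 15 + 4 = 19
  P[4]: 14 + 4 = 18
  P[5]: 23 + 4 = 27

Answer: 2:11 3:19 4:18 5:27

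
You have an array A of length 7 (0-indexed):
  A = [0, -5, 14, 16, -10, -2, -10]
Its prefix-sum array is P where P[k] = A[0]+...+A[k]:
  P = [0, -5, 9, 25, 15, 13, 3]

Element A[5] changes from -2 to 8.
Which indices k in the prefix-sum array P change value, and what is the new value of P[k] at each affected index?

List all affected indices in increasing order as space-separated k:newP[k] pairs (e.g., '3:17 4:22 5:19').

P[k] = A[0] + ... + A[k]
P[k] includes A[5] iff k >= 5
Affected indices: 5, 6, ..., 6; delta = 10
  P[5]: 13 + 10 = 23
  P[6]: 3 + 10 = 13

Answer: 5:23 6:13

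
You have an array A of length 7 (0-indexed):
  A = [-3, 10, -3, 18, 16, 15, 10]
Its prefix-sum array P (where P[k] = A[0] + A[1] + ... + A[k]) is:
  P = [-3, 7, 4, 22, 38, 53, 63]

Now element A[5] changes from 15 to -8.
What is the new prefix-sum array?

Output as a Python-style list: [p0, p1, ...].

Answer: [-3, 7, 4, 22, 38, 30, 40]

Derivation:
Change: A[5] 15 -> -8, delta = -23
P[k] for k < 5: unchanged (A[5] not included)
P[k] for k >= 5: shift by delta = -23
  P[0] = -3 + 0 = -3
  P[1] = 7 + 0 = 7
  P[2] = 4 + 0 = 4
  P[3] = 22 + 0 = 22
  P[4] = 38 + 0 = 38
  P[5] = 53 + -23 = 30
  P[6] = 63 + -23 = 40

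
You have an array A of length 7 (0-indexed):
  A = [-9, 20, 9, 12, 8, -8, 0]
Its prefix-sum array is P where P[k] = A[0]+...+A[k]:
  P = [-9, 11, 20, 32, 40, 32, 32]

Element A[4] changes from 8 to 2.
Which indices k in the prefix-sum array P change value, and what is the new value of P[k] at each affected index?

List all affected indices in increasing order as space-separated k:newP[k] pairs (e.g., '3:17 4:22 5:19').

P[k] = A[0] + ... + A[k]
P[k] includes A[4] iff k >= 4
Affected indices: 4, 5, ..., 6; delta = -6
  P[4]: 40 + -6 = 34
  P[5]: 32 + -6 = 26
  P[6]: 32 + -6 = 26

Answer: 4:34 5:26 6:26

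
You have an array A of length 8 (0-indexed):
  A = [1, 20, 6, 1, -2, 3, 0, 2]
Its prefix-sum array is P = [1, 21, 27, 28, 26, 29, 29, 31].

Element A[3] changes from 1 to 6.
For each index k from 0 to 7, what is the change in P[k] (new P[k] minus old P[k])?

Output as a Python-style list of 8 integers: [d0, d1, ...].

Answer: [0, 0, 0, 5, 5, 5, 5, 5]

Derivation:
Element change: A[3] 1 -> 6, delta = 5
For k < 3: P[k] unchanged, delta_P[k] = 0
For k >= 3: P[k] shifts by exactly 5
Delta array: [0, 0, 0, 5, 5, 5, 5, 5]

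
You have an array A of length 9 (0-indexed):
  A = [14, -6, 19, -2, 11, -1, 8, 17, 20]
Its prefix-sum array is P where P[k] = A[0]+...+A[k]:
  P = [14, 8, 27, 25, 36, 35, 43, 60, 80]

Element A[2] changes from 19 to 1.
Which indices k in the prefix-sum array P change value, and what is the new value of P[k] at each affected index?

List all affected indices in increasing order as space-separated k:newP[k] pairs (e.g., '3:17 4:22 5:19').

P[k] = A[0] + ... + A[k]
P[k] includes A[2] iff k >= 2
Affected indices: 2, 3, ..., 8; delta = -18
  P[2]: 27 + -18 = 9
  P[3]: 25 + -18 = 7
  P[4]: 36 + -18 = 18
  P[5]: 35 + -18 = 17
  P[6]: 43 + -18 = 25
  P[7]: 60 + -18 = 42
  P[8]: 80 + -18 = 62

Answer: 2:9 3:7 4:18 5:17 6:25 7:42 8:62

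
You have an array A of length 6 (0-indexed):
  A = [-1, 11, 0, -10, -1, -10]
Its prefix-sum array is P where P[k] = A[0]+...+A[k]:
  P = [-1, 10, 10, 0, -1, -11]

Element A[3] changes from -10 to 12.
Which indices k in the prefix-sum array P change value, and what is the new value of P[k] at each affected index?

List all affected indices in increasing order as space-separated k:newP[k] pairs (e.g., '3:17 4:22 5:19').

P[k] = A[0] + ... + A[k]
P[k] includes A[3] iff k >= 3
Affected indices: 3, 4, ..., 5; delta = 22
  P[3]: 0 + 22 = 22
  P[4]: -1 + 22 = 21
  P[5]: -11 + 22 = 11

Answer: 3:22 4:21 5:11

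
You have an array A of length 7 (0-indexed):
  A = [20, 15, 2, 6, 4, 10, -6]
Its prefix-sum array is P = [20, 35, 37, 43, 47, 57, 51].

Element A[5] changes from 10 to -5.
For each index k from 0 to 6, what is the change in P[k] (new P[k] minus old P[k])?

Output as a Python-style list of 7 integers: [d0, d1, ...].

Element change: A[5] 10 -> -5, delta = -15
For k < 5: P[k] unchanged, delta_P[k] = 0
For k >= 5: P[k] shifts by exactly -15
Delta array: [0, 0, 0, 0, 0, -15, -15]

Answer: [0, 0, 0, 0, 0, -15, -15]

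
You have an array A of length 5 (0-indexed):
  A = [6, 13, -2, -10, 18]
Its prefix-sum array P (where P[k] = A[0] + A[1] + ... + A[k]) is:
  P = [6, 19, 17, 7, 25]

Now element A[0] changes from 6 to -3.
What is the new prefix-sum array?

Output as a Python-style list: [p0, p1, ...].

Answer: [-3, 10, 8, -2, 16]

Derivation:
Change: A[0] 6 -> -3, delta = -9
P[k] for k < 0: unchanged (A[0] not included)
P[k] for k >= 0: shift by delta = -9
  P[0] = 6 + -9 = -3
  P[1] = 19 + -9 = 10
  P[2] = 17 + -9 = 8
  P[3] = 7 + -9 = -2
  P[4] = 25 + -9 = 16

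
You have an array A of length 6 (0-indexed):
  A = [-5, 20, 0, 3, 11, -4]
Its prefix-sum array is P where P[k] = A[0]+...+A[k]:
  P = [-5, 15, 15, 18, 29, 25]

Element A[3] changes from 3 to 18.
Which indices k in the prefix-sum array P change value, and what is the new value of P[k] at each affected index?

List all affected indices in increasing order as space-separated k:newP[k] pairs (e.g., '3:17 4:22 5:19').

Answer: 3:33 4:44 5:40

Derivation:
P[k] = A[0] + ... + A[k]
P[k] includes A[3] iff k >= 3
Affected indices: 3, 4, ..., 5; delta = 15
  P[3]: 18 + 15 = 33
  P[4]: 29 + 15 = 44
  P[5]: 25 + 15 = 40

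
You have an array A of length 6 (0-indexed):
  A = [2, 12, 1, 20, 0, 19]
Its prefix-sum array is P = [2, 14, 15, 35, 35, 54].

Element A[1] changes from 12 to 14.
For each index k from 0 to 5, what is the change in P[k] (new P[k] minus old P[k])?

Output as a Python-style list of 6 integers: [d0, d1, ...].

Answer: [0, 2, 2, 2, 2, 2]

Derivation:
Element change: A[1] 12 -> 14, delta = 2
For k < 1: P[k] unchanged, delta_P[k] = 0
For k >= 1: P[k] shifts by exactly 2
Delta array: [0, 2, 2, 2, 2, 2]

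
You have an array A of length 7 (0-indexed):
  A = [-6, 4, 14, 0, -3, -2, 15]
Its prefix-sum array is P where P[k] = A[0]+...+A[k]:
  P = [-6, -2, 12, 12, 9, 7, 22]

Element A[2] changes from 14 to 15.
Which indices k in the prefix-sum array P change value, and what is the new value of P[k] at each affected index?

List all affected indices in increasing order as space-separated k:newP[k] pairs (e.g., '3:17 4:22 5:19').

Answer: 2:13 3:13 4:10 5:8 6:23

Derivation:
P[k] = A[0] + ... + A[k]
P[k] includes A[2] iff k >= 2
Affected indices: 2, 3, ..., 6; delta = 1
  P[2]: 12 + 1 = 13
  P[3]: 12 + 1 = 13
  P[4]: 9 + 1 = 10
  P[5]: 7 + 1 = 8
  P[6]: 22 + 1 = 23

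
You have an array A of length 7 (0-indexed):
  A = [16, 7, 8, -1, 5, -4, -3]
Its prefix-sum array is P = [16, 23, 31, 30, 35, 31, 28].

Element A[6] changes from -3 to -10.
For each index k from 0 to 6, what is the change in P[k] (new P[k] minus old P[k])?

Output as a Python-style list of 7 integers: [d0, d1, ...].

Element change: A[6] -3 -> -10, delta = -7
For k < 6: P[k] unchanged, delta_P[k] = 0
For k >= 6: P[k] shifts by exactly -7
Delta array: [0, 0, 0, 0, 0, 0, -7]

Answer: [0, 0, 0, 0, 0, 0, -7]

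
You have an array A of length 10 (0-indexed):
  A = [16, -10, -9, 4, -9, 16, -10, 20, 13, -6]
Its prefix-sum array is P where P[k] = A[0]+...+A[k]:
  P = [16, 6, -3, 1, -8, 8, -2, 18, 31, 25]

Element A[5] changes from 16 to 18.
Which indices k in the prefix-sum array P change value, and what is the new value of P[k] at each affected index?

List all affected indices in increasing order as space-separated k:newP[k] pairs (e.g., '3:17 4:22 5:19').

P[k] = A[0] + ... + A[k]
P[k] includes A[5] iff k >= 5
Affected indices: 5, 6, ..., 9; delta = 2
  P[5]: 8 + 2 = 10
  P[6]: -2 + 2 = 0
  P[7]: 18 + 2 = 20
  P[8]: 31 + 2 = 33
  P[9]: 25 + 2 = 27

Answer: 5:10 6:0 7:20 8:33 9:27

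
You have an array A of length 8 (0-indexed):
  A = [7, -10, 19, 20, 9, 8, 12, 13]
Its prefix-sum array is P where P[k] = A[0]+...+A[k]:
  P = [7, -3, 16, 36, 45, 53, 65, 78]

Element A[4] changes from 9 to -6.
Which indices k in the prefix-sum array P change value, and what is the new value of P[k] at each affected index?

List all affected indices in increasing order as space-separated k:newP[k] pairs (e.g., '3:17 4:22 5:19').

P[k] = A[0] + ... + A[k]
P[k] includes A[4] iff k >= 4
Affected indices: 4, 5, ..., 7; delta = -15
  P[4]: 45 + -15 = 30
  P[5]: 53 + -15 = 38
  P[6]: 65 + -15 = 50
  P[7]: 78 + -15 = 63

Answer: 4:30 5:38 6:50 7:63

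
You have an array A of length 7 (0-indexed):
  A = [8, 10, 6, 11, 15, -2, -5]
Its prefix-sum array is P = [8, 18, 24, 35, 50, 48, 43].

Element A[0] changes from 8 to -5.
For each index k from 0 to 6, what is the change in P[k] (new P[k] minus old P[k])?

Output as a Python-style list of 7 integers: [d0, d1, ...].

Element change: A[0] 8 -> -5, delta = -13
For k < 0: P[k] unchanged, delta_P[k] = 0
For k >= 0: P[k] shifts by exactly -13
Delta array: [-13, -13, -13, -13, -13, -13, -13]

Answer: [-13, -13, -13, -13, -13, -13, -13]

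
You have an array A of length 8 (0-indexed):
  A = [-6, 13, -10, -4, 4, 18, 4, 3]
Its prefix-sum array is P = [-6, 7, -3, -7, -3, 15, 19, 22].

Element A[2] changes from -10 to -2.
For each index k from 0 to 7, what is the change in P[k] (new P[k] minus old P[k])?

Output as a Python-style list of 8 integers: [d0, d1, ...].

Answer: [0, 0, 8, 8, 8, 8, 8, 8]

Derivation:
Element change: A[2] -10 -> -2, delta = 8
For k < 2: P[k] unchanged, delta_P[k] = 0
For k >= 2: P[k] shifts by exactly 8
Delta array: [0, 0, 8, 8, 8, 8, 8, 8]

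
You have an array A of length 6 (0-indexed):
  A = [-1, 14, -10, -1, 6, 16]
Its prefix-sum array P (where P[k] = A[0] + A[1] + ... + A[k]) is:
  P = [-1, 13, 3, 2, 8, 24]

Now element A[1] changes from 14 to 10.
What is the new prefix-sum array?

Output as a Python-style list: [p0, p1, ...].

Change: A[1] 14 -> 10, delta = -4
P[k] for k < 1: unchanged (A[1] not included)
P[k] for k >= 1: shift by delta = -4
  P[0] = -1 + 0 = -1
  P[1] = 13 + -4 = 9
  P[2] = 3 + -4 = -1
  P[3] = 2 + -4 = -2
  P[4] = 8 + -4 = 4
  P[5] = 24 + -4 = 20

Answer: [-1, 9, -1, -2, 4, 20]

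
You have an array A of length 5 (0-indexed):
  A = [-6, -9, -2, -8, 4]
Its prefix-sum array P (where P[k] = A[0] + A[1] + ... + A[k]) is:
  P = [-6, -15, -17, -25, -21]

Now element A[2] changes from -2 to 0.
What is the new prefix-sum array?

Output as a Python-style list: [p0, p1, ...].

Change: A[2] -2 -> 0, delta = 2
P[k] for k < 2: unchanged (A[2] not included)
P[k] for k >= 2: shift by delta = 2
  P[0] = -6 + 0 = -6
  P[1] = -15 + 0 = -15
  P[2] = -17 + 2 = -15
  P[3] = -25 + 2 = -23
  P[4] = -21 + 2 = -19

Answer: [-6, -15, -15, -23, -19]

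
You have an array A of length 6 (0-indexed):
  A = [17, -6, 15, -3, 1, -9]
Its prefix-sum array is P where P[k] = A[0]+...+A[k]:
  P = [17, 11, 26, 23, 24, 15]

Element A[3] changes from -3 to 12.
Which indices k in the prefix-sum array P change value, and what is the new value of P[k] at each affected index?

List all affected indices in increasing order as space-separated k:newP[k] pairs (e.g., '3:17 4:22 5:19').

P[k] = A[0] + ... + A[k]
P[k] includes A[3] iff k >= 3
Affected indices: 3, 4, ..., 5; delta = 15
  P[3]: 23 + 15 = 38
  P[4]: 24 + 15 = 39
  P[5]: 15 + 15 = 30

Answer: 3:38 4:39 5:30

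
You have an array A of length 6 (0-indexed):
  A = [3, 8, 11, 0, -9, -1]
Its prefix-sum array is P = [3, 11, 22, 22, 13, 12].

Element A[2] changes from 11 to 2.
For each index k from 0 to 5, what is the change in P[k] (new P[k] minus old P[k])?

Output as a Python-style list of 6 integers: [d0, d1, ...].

Answer: [0, 0, -9, -9, -9, -9]

Derivation:
Element change: A[2] 11 -> 2, delta = -9
For k < 2: P[k] unchanged, delta_P[k] = 0
For k >= 2: P[k] shifts by exactly -9
Delta array: [0, 0, -9, -9, -9, -9]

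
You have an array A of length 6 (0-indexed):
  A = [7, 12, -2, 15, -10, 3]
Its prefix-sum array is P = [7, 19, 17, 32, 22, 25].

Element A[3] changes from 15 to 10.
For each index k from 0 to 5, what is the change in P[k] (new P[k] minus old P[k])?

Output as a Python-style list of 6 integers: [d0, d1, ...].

Answer: [0, 0, 0, -5, -5, -5]

Derivation:
Element change: A[3] 15 -> 10, delta = -5
For k < 3: P[k] unchanged, delta_P[k] = 0
For k >= 3: P[k] shifts by exactly -5
Delta array: [0, 0, 0, -5, -5, -5]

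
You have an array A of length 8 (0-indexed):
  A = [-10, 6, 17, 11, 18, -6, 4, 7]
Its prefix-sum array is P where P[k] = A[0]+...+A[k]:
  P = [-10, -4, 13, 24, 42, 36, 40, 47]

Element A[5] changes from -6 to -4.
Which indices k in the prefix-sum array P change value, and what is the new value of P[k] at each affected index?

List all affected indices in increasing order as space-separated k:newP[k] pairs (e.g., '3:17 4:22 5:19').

Answer: 5:38 6:42 7:49

Derivation:
P[k] = A[0] + ... + A[k]
P[k] includes A[5] iff k >= 5
Affected indices: 5, 6, ..., 7; delta = 2
  P[5]: 36 + 2 = 38
  P[6]: 40 + 2 = 42
  P[7]: 47 + 2 = 49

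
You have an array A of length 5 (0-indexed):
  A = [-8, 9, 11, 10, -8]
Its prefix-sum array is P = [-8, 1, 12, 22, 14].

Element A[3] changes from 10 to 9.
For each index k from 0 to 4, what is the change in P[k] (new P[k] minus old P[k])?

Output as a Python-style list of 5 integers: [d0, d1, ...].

Answer: [0, 0, 0, -1, -1]

Derivation:
Element change: A[3] 10 -> 9, delta = -1
For k < 3: P[k] unchanged, delta_P[k] = 0
For k >= 3: P[k] shifts by exactly -1
Delta array: [0, 0, 0, -1, -1]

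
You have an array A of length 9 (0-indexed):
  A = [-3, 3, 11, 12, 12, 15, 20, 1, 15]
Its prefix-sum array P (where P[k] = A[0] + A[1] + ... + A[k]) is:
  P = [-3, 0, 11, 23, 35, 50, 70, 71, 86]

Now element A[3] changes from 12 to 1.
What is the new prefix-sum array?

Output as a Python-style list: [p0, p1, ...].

Change: A[3] 12 -> 1, delta = -11
P[k] for k < 3: unchanged (A[3] not included)
P[k] for k >= 3: shift by delta = -11
  P[0] = -3 + 0 = -3
  P[1] = 0 + 0 = 0
  P[2] = 11 + 0 = 11
  P[3] = 23 + -11 = 12
  P[4] = 35 + -11 = 24
  P[5] = 50 + -11 = 39
  P[6] = 70 + -11 = 59
  P[7] = 71 + -11 = 60
  P[8] = 86 + -11 = 75

Answer: [-3, 0, 11, 12, 24, 39, 59, 60, 75]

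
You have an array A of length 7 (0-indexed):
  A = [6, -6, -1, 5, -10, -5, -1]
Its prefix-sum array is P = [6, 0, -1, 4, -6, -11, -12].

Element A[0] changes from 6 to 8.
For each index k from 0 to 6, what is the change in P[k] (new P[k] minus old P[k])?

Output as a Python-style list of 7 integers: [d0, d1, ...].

Answer: [2, 2, 2, 2, 2, 2, 2]

Derivation:
Element change: A[0] 6 -> 8, delta = 2
For k < 0: P[k] unchanged, delta_P[k] = 0
For k >= 0: P[k] shifts by exactly 2
Delta array: [2, 2, 2, 2, 2, 2, 2]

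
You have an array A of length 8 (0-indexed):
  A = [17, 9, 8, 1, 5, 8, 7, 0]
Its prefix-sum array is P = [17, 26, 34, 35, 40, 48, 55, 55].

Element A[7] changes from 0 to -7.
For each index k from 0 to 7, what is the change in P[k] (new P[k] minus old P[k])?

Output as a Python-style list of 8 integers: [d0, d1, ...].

Element change: A[7] 0 -> -7, delta = -7
For k < 7: P[k] unchanged, delta_P[k] = 0
For k >= 7: P[k] shifts by exactly -7
Delta array: [0, 0, 0, 0, 0, 0, 0, -7]

Answer: [0, 0, 0, 0, 0, 0, 0, -7]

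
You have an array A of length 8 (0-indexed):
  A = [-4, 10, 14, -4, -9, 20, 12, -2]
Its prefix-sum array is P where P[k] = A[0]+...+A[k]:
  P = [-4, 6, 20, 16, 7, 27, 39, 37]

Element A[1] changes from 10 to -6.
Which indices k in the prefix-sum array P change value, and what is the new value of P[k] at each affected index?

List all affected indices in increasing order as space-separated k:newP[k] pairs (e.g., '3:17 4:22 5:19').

P[k] = A[0] + ... + A[k]
P[k] includes A[1] iff k >= 1
Affected indices: 1, 2, ..., 7; delta = -16
  P[1]: 6 + -16 = -10
  P[2]: 20 + -16 = 4
  P[3]: 16 + -16 = 0
  P[4]: 7 + -16 = -9
  P[5]: 27 + -16 = 11
  P[6]: 39 + -16 = 23
  P[7]: 37 + -16 = 21

Answer: 1:-10 2:4 3:0 4:-9 5:11 6:23 7:21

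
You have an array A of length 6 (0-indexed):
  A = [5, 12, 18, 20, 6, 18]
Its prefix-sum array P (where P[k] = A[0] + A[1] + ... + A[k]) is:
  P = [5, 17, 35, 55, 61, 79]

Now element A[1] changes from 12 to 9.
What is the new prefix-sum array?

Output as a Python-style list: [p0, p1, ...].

Answer: [5, 14, 32, 52, 58, 76]

Derivation:
Change: A[1] 12 -> 9, delta = -3
P[k] for k < 1: unchanged (A[1] not included)
P[k] for k >= 1: shift by delta = -3
  P[0] = 5 + 0 = 5
  P[1] = 17 + -3 = 14
  P[2] = 35 + -3 = 32
  P[3] = 55 + -3 = 52
  P[4] = 61 + -3 = 58
  P[5] = 79 + -3 = 76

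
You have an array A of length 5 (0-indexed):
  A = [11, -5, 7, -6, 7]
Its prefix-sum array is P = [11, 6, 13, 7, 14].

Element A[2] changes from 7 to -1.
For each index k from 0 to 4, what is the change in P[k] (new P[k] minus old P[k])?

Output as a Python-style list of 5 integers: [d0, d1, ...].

Answer: [0, 0, -8, -8, -8]

Derivation:
Element change: A[2] 7 -> -1, delta = -8
For k < 2: P[k] unchanged, delta_P[k] = 0
For k >= 2: P[k] shifts by exactly -8
Delta array: [0, 0, -8, -8, -8]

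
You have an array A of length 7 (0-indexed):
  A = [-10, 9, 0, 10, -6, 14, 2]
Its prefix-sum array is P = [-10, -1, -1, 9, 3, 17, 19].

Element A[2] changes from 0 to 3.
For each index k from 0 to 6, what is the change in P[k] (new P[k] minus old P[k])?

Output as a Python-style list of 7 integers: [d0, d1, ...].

Answer: [0, 0, 3, 3, 3, 3, 3]

Derivation:
Element change: A[2] 0 -> 3, delta = 3
For k < 2: P[k] unchanged, delta_P[k] = 0
For k >= 2: P[k] shifts by exactly 3
Delta array: [0, 0, 3, 3, 3, 3, 3]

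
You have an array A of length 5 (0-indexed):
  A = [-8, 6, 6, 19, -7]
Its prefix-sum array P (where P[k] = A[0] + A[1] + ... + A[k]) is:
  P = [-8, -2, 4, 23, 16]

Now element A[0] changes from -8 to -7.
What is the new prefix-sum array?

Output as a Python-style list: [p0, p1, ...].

Answer: [-7, -1, 5, 24, 17]

Derivation:
Change: A[0] -8 -> -7, delta = 1
P[k] for k < 0: unchanged (A[0] not included)
P[k] for k >= 0: shift by delta = 1
  P[0] = -8 + 1 = -7
  P[1] = -2 + 1 = -1
  P[2] = 4 + 1 = 5
  P[3] = 23 + 1 = 24
  P[4] = 16 + 1 = 17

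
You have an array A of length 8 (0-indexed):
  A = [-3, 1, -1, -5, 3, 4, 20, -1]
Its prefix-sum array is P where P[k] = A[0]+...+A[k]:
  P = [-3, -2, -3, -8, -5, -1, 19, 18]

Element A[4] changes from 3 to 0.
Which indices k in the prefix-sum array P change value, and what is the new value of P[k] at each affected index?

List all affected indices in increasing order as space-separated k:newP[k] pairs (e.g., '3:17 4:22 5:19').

Answer: 4:-8 5:-4 6:16 7:15

Derivation:
P[k] = A[0] + ... + A[k]
P[k] includes A[4] iff k >= 4
Affected indices: 4, 5, ..., 7; delta = -3
  P[4]: -5 + -3 = -8
  P[5]: -1 + -3 = -4
  P[6]: 19 + -3 = 16
  P[7]: 18 + -3 = 15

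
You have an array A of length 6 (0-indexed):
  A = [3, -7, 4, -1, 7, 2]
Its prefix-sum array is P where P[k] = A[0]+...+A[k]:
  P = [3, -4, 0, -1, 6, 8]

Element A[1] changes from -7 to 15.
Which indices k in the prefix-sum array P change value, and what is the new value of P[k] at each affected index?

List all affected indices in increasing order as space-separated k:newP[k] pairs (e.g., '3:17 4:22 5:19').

P[k] = A[0] + ... + A[k]
P[k] includes A[1] iff k >= 1
Affected indices: 1, 2, ..., 5; delta = 22
  P[1]: -4 + 22 = 18
  P[2]: 0 + 22 = 22
  P[3]: -1 + 22 = 21
  P[4]: 6 + 22 = 28
  P[5]: 8 + 22 = 30

Answer: 1:18 2:22 3:21 4:28 5:30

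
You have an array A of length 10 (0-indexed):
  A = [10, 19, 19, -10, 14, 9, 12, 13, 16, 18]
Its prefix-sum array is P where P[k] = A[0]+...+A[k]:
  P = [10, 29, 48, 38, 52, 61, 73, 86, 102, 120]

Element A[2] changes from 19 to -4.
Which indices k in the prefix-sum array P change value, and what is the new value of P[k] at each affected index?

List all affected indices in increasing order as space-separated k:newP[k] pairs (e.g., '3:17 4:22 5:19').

Answer: 2:25 3:15 4:29 5:38 6:50 7:63 8:79 9:97

Derivation:
P[k] = A[0] + ... + A[k]
P[k] includes A[2] iff k >= 2
Affected indices: 2, 3, ..., 9; delta = -23
  P[2]: 48 + -23 = 25
  P[3]: 38 + -23 = 15
  P[4]: 52 + -23 = 29
  P[5]: 61 + -23 = 38
  P[6]: 73 + -23 = 50
  P[7]: 86 + -23 = 63
  P[8]: 102 + -23 = 79
  P[9]: 120 + -23 = 97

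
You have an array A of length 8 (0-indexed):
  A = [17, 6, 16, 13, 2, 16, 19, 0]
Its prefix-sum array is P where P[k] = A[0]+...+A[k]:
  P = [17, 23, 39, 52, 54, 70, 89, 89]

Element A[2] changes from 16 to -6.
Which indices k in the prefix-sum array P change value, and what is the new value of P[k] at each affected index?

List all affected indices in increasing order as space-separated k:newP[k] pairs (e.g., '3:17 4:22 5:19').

Answer: 2:17 3:30 4:32 5:48 6:67 7:67

Derivation:
P[k] = A[0] + ... + A[k]
P[k] includes A[2] iff k >= 2
Affected indices: 2, 3, ..., 7; delta = -22
  P[2]: 39 + -22 = 17
  P[3]: 52 + -22 = 30
  P[4]: 54 + -22 = 32
  P[5]: 70 + -22 = 48
  P[6]: 89 + -22 = 67
  P[7]: 89 + -22 = 67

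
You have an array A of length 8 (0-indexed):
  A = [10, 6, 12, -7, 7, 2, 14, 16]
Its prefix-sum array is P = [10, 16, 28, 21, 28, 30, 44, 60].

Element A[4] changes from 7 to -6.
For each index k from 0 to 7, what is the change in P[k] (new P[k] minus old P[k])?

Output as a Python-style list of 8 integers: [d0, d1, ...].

Element change: A[4] 7 -> -6, delta = -13
For k < 4: P[k] unchanged, delta_P[k] = 0
For k >= 4: P[k] shifts by exactly -13
Delta array: [0, 0, 0, 0, -13, -13, -13, -13]

Answer: [0, 0, 0, 0, -13, -13, -13, -13]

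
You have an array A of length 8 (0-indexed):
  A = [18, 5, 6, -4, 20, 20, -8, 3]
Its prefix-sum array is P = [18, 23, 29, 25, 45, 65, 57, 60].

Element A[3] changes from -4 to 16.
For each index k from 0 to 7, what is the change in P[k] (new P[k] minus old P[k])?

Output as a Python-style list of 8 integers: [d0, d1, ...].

Element change: A[3] -4 -> 16, delta = 20
For k < 3: P[k] unchanged, delta_P[k] = 0
For k >= 3: P[k] shifts by exactly 20
Delta array: [0, 0, 0, 20, 20, 20, 20, 20]

Answer: [0, 0, 0, 20, 20, 20, 20, 20]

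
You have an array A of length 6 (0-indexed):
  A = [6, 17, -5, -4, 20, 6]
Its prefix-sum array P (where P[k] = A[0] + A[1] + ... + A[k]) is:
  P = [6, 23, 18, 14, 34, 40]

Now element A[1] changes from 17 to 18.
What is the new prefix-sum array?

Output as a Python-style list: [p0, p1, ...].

Change: A[1] 17 -> 18, delta = 1
P[k] for k < 1: unchanged (A[1] not included)
P[k] for k >= 1: shift by delta = 1
  P[0] = 6 + 0 = 6
  P[1] = 23 + 1 = 24
  P[2] = 18 + 1 = 19
  P[3] = 14 + 1 = 15
  P[4] = 34 + 1 = 35
  P[5] = 40 + 1 = 41

Answer: [6, 24, 19, 15, 35, 41]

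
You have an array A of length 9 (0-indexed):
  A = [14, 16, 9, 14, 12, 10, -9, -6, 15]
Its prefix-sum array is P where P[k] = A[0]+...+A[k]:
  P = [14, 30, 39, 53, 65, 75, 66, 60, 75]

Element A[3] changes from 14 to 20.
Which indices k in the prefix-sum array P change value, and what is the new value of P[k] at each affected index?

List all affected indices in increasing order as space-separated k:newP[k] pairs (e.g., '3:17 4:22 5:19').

P[k] = A[0] + ... + A[k]
P[k] includes A[3] iff k >= 3
Affected indices: 3, 4, ..., 8; delta = 6
  P[3]: 53 + 6 = 59
  P[4]: 65 + 6 = 71
  P[5]: 75 + 6 = 81
  P[6]: 66 + 6 = 72
  P[7]: 60 + 6 = 66
  P[8]: 75 + 6 = 81

Answer: 3:59 4:71 5:81 6:72 7:66 8:81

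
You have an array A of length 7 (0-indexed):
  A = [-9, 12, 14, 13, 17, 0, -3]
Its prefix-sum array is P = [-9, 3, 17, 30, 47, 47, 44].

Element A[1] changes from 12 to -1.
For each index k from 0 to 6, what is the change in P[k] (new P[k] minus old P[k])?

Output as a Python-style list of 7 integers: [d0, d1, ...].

Answer: [0, -13, -13, -13, -13, -13, -13]

Derivation:
Element change: A[1] 12 -> -1, delta = -13
For k < 1: P[k] unchanged, delta_P[k] = 0
For k >= 1: P[k] shifts by exactly -13
Delta array: [0, -13, -13, -13, -13, -13, -13]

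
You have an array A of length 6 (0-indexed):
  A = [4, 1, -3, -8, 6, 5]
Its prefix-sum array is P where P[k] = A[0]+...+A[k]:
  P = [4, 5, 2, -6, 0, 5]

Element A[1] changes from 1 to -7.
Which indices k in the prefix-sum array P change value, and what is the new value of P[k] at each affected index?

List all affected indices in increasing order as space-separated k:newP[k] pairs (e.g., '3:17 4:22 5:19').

Answer: 1:-3 2:-6 3:-14 4:-8 5:-3

Derivation:
P[k] = A[0] + ... + A[k]
P[k] includes A[1] iff k >= 1
Affected indices: 1, 2, ..., 5; delta = -8
  P[1]: 5 + -8 = -3
  P[2]: 2 + -8 = -6
  P[3]: -6 + -8 = -14
  P[4]: 0 + -8 = -8
  P[5]: 5 + -8 = -3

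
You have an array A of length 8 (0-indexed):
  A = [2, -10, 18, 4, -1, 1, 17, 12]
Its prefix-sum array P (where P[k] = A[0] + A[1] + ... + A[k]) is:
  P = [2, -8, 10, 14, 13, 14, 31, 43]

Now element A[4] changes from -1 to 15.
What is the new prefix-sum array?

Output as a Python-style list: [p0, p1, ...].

Change: A[4] -1 -> 15, delta = 16
P[k] for k < 4: unchanged (A[4] not included)
P[k] for k >= 4: shift by delta = 16
  P[0] = 2 + 0 = 2
  P[1] = -8 + 0 = -8
  P[2] = 10 + 0 = 10
  P[3] = 14 + 0 = 14
  P[4] = 13 + 16 = 29
  P[5] = 14 + 16 = 30
  P[6] = 31 + 16 = 47
  P[7] = 43 + 16 = 59

Answer: [2, -8, 10, 14, 29, 30, 47, 59]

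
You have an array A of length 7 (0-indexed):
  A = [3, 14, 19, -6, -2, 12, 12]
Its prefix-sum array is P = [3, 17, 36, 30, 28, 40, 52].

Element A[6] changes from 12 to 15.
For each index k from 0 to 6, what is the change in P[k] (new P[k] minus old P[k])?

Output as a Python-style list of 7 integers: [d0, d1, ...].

Answer: [0, 0, 0, 0, 0, 0, 3]

Derivation:
Element change: A[6] 12 -> 15, delta = 3
For k < 6: P[k] unchanged, delta_P[k] = 0
For k >= 6: P[k] shifts by exactly 3
Delta array: [0, 0, 0, 0, 0, 0, 3]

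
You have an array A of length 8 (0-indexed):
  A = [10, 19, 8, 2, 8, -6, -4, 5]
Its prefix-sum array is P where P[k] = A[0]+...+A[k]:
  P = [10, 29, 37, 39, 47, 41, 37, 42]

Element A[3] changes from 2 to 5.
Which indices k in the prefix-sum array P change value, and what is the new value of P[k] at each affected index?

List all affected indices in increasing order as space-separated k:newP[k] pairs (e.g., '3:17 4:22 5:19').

P[k] = A[0] + ... + A[k]
P[k] includes A[3] iff k >= 3
Affected indices: 3, 4, ..., 7; delta = 3
  P[3]: 39 + 3 = 42
  P[4]: 47 + 3 = 50
  P[5]: 41 + 3 = 44
  P[6]: 37 + 3 = 40
  P[7]: 42 + 3 = 45

Answer: 3:42 4:50 5:44 6:40 7:45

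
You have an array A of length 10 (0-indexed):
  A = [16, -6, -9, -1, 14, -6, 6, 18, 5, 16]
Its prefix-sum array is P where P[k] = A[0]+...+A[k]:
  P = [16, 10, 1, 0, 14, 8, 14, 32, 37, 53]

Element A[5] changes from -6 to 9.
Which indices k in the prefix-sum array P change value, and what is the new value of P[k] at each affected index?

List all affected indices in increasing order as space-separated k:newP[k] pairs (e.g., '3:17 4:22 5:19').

P[k] = A[0] + ... + A[k]
P[k] includes A[5] iff k >= 5
Affected indices: 5, 6, ..., 9; delta = 15
  P[5]: 8 + 15 = 23
  P[6]: 14 + 15 = 29
  P[7]: 32 + 15 = 47
  P[8]: 37 + 15 = 52
  P[9]: 53 + 15 = 68

Answer: 5:23 6:29 7:47 8:52 9:68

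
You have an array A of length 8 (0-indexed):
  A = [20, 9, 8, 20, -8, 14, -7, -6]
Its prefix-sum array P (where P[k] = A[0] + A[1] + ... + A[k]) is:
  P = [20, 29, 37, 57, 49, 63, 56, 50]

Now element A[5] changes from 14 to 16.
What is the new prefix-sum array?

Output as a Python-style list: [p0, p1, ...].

Change: A[5] 14 -> 16, delta = 2
P[k] for k < 5: unchanged (A[5] not included)
P[k] for k >= 5: shift by delta = 2
  P[0] = 20 + 0 = 20
  P[1] = 29 + 0 = 29
  P[2] = 37 + 0 = 37
  P[3] = 57 + 0 = 57
  P[4] = 49 + 0 = 49
  P[5] = 63 + 2 = 65
  P[6] = 56 + 2 = 58
  P[7] = 50 + 2 = 52

Answer: [20, 29, 37, 57, 49, 65, 58, 52]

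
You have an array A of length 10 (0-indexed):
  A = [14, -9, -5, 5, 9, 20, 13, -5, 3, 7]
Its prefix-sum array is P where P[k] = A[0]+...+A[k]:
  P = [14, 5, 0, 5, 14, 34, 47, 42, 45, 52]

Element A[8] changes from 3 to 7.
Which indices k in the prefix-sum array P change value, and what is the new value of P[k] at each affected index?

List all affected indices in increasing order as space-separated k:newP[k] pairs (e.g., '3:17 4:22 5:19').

P[k] = A[0] + ... + A[k]
P[k] includes A[8] iff k >= 8
Affected indices: 8, 9, ..., 9; delta = 4
  P[8]: 45 + 4 = 49
  P[9]: 52 + 4 = 56

Answer: 8:49 9:56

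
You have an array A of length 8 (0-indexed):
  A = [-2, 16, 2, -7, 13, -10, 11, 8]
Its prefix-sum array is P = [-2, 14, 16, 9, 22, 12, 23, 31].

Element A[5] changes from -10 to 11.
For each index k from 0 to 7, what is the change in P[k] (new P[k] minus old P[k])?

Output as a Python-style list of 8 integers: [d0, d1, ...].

Answer: [0, 0, 0, 0, 0, 21, 21, 21]

Derivation:
Element change: A[5] -10 -> 11, delta = 21
For k < 5: P[k] unchanged, delta_P[k] = 0
For k >= 5: P[k] shifts by exactly 21
Delta array: [0, 0, 0, 0, 0, 21, 21, 21]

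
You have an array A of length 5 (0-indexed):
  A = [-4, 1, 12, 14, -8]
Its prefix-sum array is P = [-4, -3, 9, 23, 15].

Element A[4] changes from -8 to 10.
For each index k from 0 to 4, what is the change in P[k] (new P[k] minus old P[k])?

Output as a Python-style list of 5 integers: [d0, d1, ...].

Element change: A[4] -8 -> 10, delta = 18
For k < 4: P[k] unchanged, delta_P[k] = 0
For k >= 4: P[k] shifts by exactly 18
Delta array: [0, 0, 0, 0, 18]

Answer: [0, 0, 0, 0, 18]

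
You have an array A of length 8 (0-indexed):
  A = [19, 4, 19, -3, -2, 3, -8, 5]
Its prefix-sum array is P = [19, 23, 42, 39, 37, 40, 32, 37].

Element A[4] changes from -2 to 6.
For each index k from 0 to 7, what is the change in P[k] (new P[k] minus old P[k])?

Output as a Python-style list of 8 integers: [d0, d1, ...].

Element change: A[4] -2 -> 6, delta = 8
For k < 4: P[k] unchanged, delta_P[k] = 0
For k >= 4: P[k] shifts by exactly 8
Delta array: [0, 0, 0, 0, 8, 8, 8, 8]

Answer: [0, 0, 0, 0, 8, 8, 8, 8]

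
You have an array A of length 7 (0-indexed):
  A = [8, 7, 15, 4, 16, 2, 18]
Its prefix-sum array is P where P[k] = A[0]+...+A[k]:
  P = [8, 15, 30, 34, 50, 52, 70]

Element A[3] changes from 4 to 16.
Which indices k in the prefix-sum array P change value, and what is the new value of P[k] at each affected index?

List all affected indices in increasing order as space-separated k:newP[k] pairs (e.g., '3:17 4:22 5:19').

P[k] = A[0] + ... + A[k]
P[k] includes A[3] iff k >= 3
Affected indices: 3, 4, ..., 6; delta = 12
  P[3]: 34 + 12 = 46
  P[4]: 50 + 12 = 62
  P[5]: 52 + 12 = 64
  P[6]: 70 + 12 = 82

Answer: 3:46 4:62 5:64 6:82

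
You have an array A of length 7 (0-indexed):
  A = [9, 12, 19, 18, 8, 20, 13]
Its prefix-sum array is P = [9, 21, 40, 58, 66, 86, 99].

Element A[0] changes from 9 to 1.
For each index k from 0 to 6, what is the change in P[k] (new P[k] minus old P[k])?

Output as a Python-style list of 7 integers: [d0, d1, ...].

Element change: A[0] 9 -> 1, delta = -8
For k < 0: P[k] unchanged, delta_P[k] = 0
For k >= 0: P[k] shifts by exactly -8
Delta array: [-8, -8, -8, -8, -8, -8, -8]

Answer: [-8, -8, -8, -8, -8, -8, -8]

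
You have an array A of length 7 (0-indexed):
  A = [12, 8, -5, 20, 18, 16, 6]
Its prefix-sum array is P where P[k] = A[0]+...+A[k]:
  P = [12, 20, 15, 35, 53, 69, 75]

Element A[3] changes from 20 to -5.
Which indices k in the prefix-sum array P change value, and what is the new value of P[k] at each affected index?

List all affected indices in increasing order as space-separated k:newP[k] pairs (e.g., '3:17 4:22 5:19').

Answer: 3:10 4:28 5:44 6:50

Derivation:
P[k] = A[0] + ... + A[k]
P[k] includes A[3] iff k >= 3
Affected indices: 3, 4, ..., 6; delta = -25
  P[3]: 35 + -25 = 10
  P[4]: 53 + -25 = 28
  P[5]: 69 + -25 = 44
  P[6]: 75 + -25 = 50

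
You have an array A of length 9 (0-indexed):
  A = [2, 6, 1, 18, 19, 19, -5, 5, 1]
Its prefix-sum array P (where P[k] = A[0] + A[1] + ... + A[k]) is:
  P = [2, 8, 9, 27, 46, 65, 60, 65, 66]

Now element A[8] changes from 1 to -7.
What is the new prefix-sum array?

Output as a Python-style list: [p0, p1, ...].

Answer: [2, 8, 9, 27, 46, 65, 60, 65, 58]

Derivation:
Change: A[8] 1 -> -7, delta = -8
P[k] for k < 8: unchanged (A[8] not included)
P[k] for k >= 8: shift by delta = -8
  P[0] = 2 + 0 = 2
  P[1] = 8 + 0 = 8
  P[2] = 9 + 0 = 9
  P[3] = 27 + 0 = 27
  P[4] = 46 + 0 = 46
  P[5] = 65 + 0 = 65
  P[6] = 60 + 0 = 60
  P[7] = 65 + 0 = 65
  P[8] = 66 + -8 = 58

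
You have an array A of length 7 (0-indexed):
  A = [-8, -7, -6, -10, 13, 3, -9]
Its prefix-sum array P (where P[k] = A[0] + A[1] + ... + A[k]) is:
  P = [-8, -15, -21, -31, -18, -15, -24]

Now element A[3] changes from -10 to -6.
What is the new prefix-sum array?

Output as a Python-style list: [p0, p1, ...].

Change: A[3] -10 -> -6, delta = 4
P[k] for k < 3: unchanged (A[3] not included)
P[k] for k >= 3: shift by delta = 4
  P[0] = -8 + 0 = -8
  P[1] = -15 + 0 = -15
  P[2] = -21 + 0 = -21
  P[3] = -31 + 4 = -27
  P[4] = -18 + 4 = -14
  P[5] = -15 + 4 = -11
  P[6] = -24 + 4 = -20

Answer: [-8, -15, -21, -27, -14, -11, -20]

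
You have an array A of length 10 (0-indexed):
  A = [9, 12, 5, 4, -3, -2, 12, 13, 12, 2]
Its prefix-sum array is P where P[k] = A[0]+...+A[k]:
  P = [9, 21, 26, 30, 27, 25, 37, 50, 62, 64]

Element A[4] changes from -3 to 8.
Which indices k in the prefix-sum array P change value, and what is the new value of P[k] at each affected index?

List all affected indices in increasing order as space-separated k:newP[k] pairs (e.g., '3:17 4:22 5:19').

Answer: 4:38 5:36 6:48 7:61 8:73 9:75

Derivation:
P[k] = A[0] + ... + A[k]
P[k] includes A[4] iff k >= 4
Affected indices: 4, 5, ..., 9; delta = 11
  P[4]: 27 + 11 = 38
  P[5]: 25 + 11 = 36
  P[6]: 37 + 11 = 48
  P[7]: 50 + 11 = 61
  P[8]: 62 + 11 = 73
  P[9]: 64 + 11 = 75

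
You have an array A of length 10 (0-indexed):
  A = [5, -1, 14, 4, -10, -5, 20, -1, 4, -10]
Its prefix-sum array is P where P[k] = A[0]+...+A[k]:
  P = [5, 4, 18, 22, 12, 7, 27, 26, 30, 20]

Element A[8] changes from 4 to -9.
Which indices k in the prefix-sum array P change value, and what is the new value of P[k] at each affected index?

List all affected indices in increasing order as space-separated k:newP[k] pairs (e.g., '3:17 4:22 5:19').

Answer: 8:17 9:7

Derivation:
P[k] = A[0] + ... + A[k]
P[k] includes A[8] iff k >= 8
Affected indices: 8, 9, ..., 9; delta = -13
  P[8]: 30 + -13 = 17
  P[9]: 20 + -13 = 7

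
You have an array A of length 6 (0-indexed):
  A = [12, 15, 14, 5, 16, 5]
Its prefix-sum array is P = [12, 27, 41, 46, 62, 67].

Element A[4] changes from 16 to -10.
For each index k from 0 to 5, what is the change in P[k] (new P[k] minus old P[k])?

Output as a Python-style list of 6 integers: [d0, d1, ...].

Element change: A[4] 16 -> -10, delta = -26
For k < 4: P[k] unchanged, delta_P[k] = 0
For k >= 4: P[k] shifts by exactly -26
Delta array: [0, 0, 0, 0, -26, -26]

Answer: [0, 0, 0, 0, -26, -26]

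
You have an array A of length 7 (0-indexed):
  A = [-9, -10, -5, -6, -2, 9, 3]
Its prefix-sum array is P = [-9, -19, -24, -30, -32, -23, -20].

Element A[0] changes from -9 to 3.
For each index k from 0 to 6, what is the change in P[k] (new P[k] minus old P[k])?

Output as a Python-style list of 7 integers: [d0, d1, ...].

Answer: [12, 12, 12, 12, 12, 12, 12]

Derivation:
Element change: A[0] -9 -> 3, delta = 12
For k < 0: P[k] unchanged, delta_P[k] = 0
For k >= 0: P[k] shifts by exactly 12
Delta array: [12, 12, 12, 12, 12, 12, 12]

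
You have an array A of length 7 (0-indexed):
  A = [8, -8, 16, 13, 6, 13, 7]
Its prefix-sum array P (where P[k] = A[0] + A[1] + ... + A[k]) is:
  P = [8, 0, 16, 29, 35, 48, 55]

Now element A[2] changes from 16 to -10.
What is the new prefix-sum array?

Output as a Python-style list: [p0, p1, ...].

Change: A[2] 16 -> -10, delta = -26
P[k] for k < 2: unchanged (A[2] not included)
P[k] for k >= 2: shift by delta = -26
  P[0] = 8 + 0 = 8
  P[1] = 0 + 0 = 0
  P[2] = 16 + -26 = -10
  P[3] = 29 + -26 = 3
  P[4] = 35 + -26 = 9
  P[5] = 48 + -26 = 22
  P[6] = 55 + -26 = 29

Answer: [8, 0, -10, 3, 9, 22, 29]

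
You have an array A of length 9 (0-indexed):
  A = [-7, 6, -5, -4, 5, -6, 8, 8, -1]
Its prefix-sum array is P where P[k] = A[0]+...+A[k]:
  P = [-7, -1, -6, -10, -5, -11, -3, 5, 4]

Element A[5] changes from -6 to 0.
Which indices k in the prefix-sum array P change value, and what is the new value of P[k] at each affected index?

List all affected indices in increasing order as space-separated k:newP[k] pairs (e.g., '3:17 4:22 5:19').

P[k] = A[0] + ... + A[k]
P[k] includes A[5] iff k >= 5
Affected indices: 5, 6, ..., 8; delta = 6
  P[5]: -11 + 6 = -5
  P[6]: -3 + 6 = 3
  P[7]: 5 + 6 = 11
  P[8]: 4 + 6 = 10

Answer: 5:-5 6:3 7:11 8:10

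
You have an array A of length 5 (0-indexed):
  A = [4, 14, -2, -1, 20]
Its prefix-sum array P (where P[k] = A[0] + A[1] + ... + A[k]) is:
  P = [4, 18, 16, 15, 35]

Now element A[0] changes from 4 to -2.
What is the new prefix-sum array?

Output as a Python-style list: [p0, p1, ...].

Change: A[0] 4 -> -2, delta = -6
P[k] for k < 0: unchanged (A[0] not included)
P[k] for k >= 0: shift by delta = -6
  P[0] = 4 + -6 = -2
  P[1] = 18 + -6 = 12
  P[2] = 16 + -6 = 10
  P[3] = 15 + -6 = 9
  P[4] = 35 + -6 = 29

Answer: [-2, 12, 10, 9, 29]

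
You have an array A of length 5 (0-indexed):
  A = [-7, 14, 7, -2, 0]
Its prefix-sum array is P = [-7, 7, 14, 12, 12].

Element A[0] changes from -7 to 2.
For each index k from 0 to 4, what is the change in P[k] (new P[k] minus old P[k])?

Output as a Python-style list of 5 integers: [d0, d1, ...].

Answer: [9, 9, 9, 9, 9]

Derivation:
Element change: A[0] -7 -> 2, delta = 9
For k < 0: P[k] unchanged, delta_P[k] = 0
For k >= 0: P[k] shifts by exactly 9
Delta array: [9, 9, 9, 9, 9]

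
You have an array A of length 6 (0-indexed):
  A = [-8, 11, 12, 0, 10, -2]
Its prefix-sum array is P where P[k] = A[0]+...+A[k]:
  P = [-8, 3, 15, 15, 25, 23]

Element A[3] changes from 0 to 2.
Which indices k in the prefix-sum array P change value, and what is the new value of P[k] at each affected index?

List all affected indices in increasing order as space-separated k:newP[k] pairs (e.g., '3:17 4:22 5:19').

P[k] = A[0] + ... + A[k]
P[k] includes A[3] iff k >= 3
Affected indices: 3, 4, ..., 5; delta = 2
  P[3]: 15 + 2 = 17
  P[4]: 25 + 2 = 27
  P[5]: 23 + 2 = 25

Answer: 3:17 4:27 5:25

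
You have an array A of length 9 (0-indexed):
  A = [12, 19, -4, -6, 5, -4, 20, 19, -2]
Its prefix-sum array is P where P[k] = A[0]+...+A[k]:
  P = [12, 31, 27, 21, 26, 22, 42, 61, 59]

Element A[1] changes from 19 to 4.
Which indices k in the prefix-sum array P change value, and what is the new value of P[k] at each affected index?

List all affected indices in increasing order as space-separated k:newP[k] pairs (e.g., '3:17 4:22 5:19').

P[k] = A[0] + ... + A[k]
P[k] includes A[1] iff k >= 1
Affected indices: 1, 2, ..., 8; delta = -15
  P[1]: 31 + -15 = 16
  P[2]: 27 + -15 = 12
  P[3]: 21 + -15 = 6
  P[4]: 26 + -15 = 11
  P[5]: 22 + -15 = 7
  P[6]: 42 + -15 = 27
  P[7]: 61 + -15 = 46
  P[8]: 59 + -15 = 44

Answer: 1:16 2:12 3:6 4:11 5:7 6:27 7:46 8:44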